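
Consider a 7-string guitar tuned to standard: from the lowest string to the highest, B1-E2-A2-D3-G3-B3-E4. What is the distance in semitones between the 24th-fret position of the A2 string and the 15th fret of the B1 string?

A2 at fret 24 → A4 (MIDI 69); B1 at fret 15 → D3 (MIDI 50).
69 − 50 = 19, so the two pitches are 19 semitones apart, with A4 the higher.

19 semitones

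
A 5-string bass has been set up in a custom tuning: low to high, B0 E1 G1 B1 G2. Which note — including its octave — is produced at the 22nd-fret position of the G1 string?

F3

The open G1 string plus 22 semitones: G–G#–A–A#–…–D#–E–F.
The walk passes from B into C 2 times, so the octave number goes from 1 to 3.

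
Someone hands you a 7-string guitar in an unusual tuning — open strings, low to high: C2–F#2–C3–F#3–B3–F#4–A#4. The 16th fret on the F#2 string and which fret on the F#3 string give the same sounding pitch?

Fret 16 on F#2 is MIDI 42 + 16 = 58 (A#3). On the F#3 string (open MIDI 54), that pitch is 58 − 54 = fret 4.

4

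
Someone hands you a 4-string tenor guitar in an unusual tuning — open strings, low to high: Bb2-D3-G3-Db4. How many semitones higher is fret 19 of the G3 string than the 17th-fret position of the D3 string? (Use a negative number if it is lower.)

G3 at fret 19 → D5 (MIDI 74); D3 at fret 17 → G4 (MIDI 67).
74 − 67 = 7, so the two pitches are 7 semitones apart.

7 semitones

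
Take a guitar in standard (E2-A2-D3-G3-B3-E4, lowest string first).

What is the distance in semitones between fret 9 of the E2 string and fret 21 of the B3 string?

31 semitones

E2 at fret 9 → C♯3 (MIDI 49); B3 at fret 21 → G♯5 (MIDI 80).
49 − 80 = -31, so the two pitches are 31 semitones apart, with G♯5 the higher.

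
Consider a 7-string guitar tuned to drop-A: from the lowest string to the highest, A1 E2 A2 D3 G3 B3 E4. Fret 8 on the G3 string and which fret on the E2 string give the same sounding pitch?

Fret 8 on G3 is MIDI 55 + 8 = 63 (D#4). On the E2 string (open MIDI 40), that pitch is 63 − 40 = fret 23.

23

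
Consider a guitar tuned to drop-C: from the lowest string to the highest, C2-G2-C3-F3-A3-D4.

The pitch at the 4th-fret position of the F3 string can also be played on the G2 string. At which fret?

14

F3 at fret 4 is F3 + 4 semitones = A3.
The open G2 string is 10 semitones below the open F3, so the same pitch on the G2 string lies at fret 4 + 10 = 14.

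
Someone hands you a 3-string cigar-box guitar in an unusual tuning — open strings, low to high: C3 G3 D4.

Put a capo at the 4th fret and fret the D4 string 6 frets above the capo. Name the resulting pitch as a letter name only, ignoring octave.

C

The capo raises the open D4 by 4 semitones to Gb4; fretting 6 more gives D4 + 4 + 6 = D4 + 10 semitones, landing on C.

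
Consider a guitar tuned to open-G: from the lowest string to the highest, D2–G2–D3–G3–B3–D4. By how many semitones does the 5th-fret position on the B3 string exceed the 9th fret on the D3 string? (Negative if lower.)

B3 at fret 5 → E4 (MIDI 64); D3 at fret 9 → B3 (MIDI 59).
64 − 59 = 5, so the two pitches are 5 semitones apart.

5 semitones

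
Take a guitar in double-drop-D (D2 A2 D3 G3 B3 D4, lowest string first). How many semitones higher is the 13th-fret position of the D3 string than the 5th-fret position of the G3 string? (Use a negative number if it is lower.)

3 semitones

D3 at fret 13 → D#4 (MIDI 63); G3 at fret 5 → C4 (MIDI 60).
63 − 60 = 3, so the two pitches are 3 semitones apart.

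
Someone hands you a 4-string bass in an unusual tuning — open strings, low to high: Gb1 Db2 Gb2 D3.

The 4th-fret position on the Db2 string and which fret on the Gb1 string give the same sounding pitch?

Fret 4 on Db2 is MIDI 37 + 4 = 41 (F2). On the Gb1 string (open MIDI 30), that pitch is 41 − 30 = fret 11.

11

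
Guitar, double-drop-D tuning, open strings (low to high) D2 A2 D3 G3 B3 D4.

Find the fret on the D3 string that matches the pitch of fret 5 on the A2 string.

A2 at fret 5 is A2 + 5 semitones = D3.
The open D3 string is 5 semitones above the open A2, so the same pitch on the D3 string lies at fret 5 − 5 = 0.

0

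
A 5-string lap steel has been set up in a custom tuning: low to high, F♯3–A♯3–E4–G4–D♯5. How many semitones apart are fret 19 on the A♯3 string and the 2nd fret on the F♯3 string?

A♯3 at fret 19 → F5 (MIDI 77); F♯3 at fret 2 → G♯3 (MIDI 56).
77 − 56 = 21, so the two pitches are 21 semitones apart, with F5 the higher.

21 semitones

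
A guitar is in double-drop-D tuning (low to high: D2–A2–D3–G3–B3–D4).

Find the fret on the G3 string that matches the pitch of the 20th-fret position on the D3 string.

15

Fret 20 on D3 is MIDI 50 + 20 = 70 (A#4). On the G3 string (open MIDI 55), that pitch is 70 − 55 = fret 15.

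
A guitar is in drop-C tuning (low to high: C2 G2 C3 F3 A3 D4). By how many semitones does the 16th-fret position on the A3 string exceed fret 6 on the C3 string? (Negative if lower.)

A3 at fret 16 → C#5 (MIDI 73); C3 at fret 6 → F#3 (MIDI 54).
73 − 54 = 19, so the two pitches are 19 semitones apart.

19 semitones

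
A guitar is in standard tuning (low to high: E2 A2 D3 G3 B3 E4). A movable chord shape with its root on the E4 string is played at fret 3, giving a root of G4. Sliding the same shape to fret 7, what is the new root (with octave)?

Moving from fret 3 to fret 7 shifts the root by 4 semitones.
G4 up 4 semitones is B4.

B4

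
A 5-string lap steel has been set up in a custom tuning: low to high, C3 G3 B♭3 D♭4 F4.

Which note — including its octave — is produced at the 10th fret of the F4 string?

F4 is MIDI 65. Adding 10 gives 75, which is E♭5.

E♭5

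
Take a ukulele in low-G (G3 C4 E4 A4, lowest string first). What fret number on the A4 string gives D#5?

D#5 is 6 semitones above the open A4 (A–A#–B–C–C#–D–D#), so it sits at fret 6.

6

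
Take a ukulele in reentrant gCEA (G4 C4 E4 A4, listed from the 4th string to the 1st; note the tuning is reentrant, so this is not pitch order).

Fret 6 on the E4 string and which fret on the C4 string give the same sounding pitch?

10

E4 at fret 6 is E4 + 6 semitones = A#4.
The open C4 string is 4 semitones below the open E4, so the same pitch on the C4 string lies at fret 6 + 4 = 10.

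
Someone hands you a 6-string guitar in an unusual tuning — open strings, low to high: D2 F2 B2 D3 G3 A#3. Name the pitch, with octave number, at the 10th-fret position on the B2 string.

Each fret is one semitone, so B2 + 10 = A3.

A3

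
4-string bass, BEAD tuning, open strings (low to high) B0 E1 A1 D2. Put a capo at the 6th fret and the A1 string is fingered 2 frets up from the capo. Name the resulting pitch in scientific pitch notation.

F2

The capo raises the open A1 by 6 semitones to D#2; fretting 2 more gives A1 + 6 + 2 = A1 + 8 semitones = F2.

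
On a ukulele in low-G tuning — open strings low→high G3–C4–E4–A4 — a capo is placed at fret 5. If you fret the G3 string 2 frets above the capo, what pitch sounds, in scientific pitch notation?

D4

The capo raises the open G3 by 5 semitones to C4; fretting 2 more gives G3 + 5 + 2 = G3 + 7 semitones = D4.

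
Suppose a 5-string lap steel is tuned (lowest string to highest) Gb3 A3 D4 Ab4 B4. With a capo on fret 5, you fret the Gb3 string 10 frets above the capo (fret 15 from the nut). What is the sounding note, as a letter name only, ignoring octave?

The capo raises the open Gb3 by 5 semitones to B3; fretting 10 more gives Gb3 + 5 + 10 = Gb3 + 15 semitones, landing on A.

A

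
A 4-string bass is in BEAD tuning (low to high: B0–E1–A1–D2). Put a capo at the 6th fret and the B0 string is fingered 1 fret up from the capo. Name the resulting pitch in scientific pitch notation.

F#1

The capo raises the open B0 by 6 semitones to F1; fretting 1 more gives B0 + 6 + 1 = B0 + 7 semitones = F#1.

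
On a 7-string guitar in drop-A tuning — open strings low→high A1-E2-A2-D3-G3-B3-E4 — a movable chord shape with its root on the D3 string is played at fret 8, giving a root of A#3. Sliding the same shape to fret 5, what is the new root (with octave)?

Moving from fret 8 to fret 5 shifts the root by -3 semitones.
A#3 down 3 semitones is G3.

G3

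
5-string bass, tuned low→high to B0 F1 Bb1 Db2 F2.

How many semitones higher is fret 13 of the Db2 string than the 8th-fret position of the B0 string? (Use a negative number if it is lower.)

19 semitones

Db2 at fret 13 → D3 (MIDI 50); B0 at fret 8 → G1 (MIDI 31).
50 − 31 = 19, so the two pitches are 19 semitones apart.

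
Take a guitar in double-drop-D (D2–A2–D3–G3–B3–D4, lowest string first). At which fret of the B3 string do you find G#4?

9

G#4 is 9 semitones above the open B3 (B–C–C#–D–D#–E–F–F#–G–G#), so it sits at fret 9.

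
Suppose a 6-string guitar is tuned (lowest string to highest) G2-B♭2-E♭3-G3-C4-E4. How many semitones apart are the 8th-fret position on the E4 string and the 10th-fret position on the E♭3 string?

11 semitones

E4 at fret 8 → C5 (MIDI 72); E♭3 at fret 10 → D♭4 (MIDI 61).
72 − 61 = 11, so the two pitches are 11 semitones apart, with C5 the higher.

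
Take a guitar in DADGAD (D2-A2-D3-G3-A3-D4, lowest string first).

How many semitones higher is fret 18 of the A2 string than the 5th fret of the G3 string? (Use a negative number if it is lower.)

A2 at fret 18 → D♯4 (MIDI 63); G3 at fret 5 → C4 (MIDI 60).
63 − 60 = 3, so the two pitches are 3 semitones apart.

3 semitones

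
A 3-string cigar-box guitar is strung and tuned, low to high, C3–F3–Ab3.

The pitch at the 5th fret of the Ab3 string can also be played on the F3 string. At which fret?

8

Ab3 at fret 5 is Ab3 + 5 semitones = Db4.
The open F3 string is 3 semitones below the open Ab3, so the same pitch on the F3 string lies at fret 5 + 3 = 8.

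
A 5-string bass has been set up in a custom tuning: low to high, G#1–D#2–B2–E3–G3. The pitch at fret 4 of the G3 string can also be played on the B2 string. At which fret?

12

G3 at fret 4 is G3 + 4 semitones = B3.
The open B2 string is 8 semitones below the open G3, so the same pitch on the B2 string lies at fret 4 + 8 = 12.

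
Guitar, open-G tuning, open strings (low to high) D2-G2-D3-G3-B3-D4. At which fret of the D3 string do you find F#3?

4

F#3 is 4 semitones above the open D3 (D–D#–E–F–F#), so it sits at fret 4.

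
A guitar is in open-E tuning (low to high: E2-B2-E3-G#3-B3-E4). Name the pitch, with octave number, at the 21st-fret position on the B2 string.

G#4

Each fret is one semitone, so B2 + 21 = G#4.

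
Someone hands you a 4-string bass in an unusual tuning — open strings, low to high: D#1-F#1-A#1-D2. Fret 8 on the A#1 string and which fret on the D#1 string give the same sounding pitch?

A#1 at fret 8 is A#1 + 8 semitones = F#2.
The open D#1 string is 7 semitones below the open A#1, so the same pitch on the D#1 string lies at fret 8 + 7 = 15.

15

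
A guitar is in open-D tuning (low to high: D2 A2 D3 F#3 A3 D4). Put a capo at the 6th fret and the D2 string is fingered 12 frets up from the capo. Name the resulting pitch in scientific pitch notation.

G#3

The capo raises the open D2 by 6 semitones to G#2; fretting 12 more gives D2 + 6 + 12 = D2 + 18 semitones = G#3.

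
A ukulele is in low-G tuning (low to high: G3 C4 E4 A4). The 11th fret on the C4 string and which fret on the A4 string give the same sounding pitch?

2

Fret 11 on C4 is MIDI 60 + 11 = 71 (B4). On the A4 string (open MIDI 69), that pitch is 71 − 69 = fret 2.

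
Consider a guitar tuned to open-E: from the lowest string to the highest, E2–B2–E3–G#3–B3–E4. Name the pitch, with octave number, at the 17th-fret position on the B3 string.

The open B3 string plus 17 semitones: B–C–C#–D–…–D–D#–E.
The walk passes from B into C 2 times, so the octave number goes from 3 to 5.

E5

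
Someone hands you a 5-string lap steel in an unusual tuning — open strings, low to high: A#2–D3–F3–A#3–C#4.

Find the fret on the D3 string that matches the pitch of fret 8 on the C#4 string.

C#4 at fret 8 is C#4 + 8 semitones = A4.
The open D3 string is 11 semitones below the open C#4, so the same pitch on the D3 string lies at fret 8 + 11 = 19.

19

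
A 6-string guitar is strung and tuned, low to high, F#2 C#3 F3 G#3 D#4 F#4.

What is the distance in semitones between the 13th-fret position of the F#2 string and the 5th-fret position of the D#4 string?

13 semitones

F#2 at fret 13 → G3 (MIDI 55); D#4 at fret 5 → G#4 (MIDI 68).
55 − 68 = -13, so the two pitches are 13 semitones apart, with G#4 the higher.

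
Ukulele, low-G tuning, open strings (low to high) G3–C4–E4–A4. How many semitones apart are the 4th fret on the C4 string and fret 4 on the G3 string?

5 semitones

C4 at fret 4 → E4 (MIDI 64); G3 at fret 4 → B3 (MIDI 59).
64 − 59 = 5, so the two pitches are 5 semitones apart, with E4 the higher.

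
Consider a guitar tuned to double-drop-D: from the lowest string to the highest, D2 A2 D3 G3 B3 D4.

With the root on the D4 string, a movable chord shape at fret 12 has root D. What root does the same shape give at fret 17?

G

Moving from fret 12 to fret 17 shifts the root by 5 semitones.
D up 5 semitones is G.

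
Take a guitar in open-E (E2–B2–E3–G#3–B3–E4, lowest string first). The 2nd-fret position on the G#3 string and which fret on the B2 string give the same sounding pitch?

11

G#3 at fret 2 is G#3 + 2 semitones = A#3.
The open B2 string is 9 semitones below the open G#3, so the same pitch on the B2 string lies at fret 2 + 9 = 11.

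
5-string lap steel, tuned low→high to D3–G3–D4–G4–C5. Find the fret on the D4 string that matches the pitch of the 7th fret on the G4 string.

Fret 7 on G4 is MIDI 67 + 7 = 74 (D5). On the D4 string (open MIDI 62), that pitch is 74 − 62 = fret 12.

12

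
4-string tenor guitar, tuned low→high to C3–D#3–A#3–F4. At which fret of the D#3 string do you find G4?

G4 is 16 semitones above the open D#3 (D#–E–F–F#–…–F–F#–G), so it sits at fret 16.

16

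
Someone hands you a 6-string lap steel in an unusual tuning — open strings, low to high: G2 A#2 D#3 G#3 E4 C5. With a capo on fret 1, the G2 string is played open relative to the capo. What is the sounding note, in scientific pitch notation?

G#2

The capo raises the open G2 by 1 semitone to G#2; fretting 0 more gives G2 + 1 + 0 = G2 + 1 semitone = G#2.
(Also written Ab.)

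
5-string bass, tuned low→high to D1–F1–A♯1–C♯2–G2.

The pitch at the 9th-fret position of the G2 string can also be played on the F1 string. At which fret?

23

G2 at fret 9 is G2 + 9 semitones = E3.
The open F1 string is 14 semitones below the open G2, so the same pitch on the F1 string lies at fret 9 + 14 = 23.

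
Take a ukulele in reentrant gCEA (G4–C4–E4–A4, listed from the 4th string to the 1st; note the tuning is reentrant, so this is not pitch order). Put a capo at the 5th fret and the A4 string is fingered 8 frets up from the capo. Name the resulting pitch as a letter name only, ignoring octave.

The capo raises the open A4 by 5 semitones to D5; fretting 8 more gives A4 + 5 + 8 = A4 + 13 semitones, landing on A#.
(Also written Bb.)

A#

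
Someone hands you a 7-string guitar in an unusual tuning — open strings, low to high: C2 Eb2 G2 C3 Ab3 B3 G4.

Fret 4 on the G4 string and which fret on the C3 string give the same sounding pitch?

23

Fret 4 on G4 is MIDI 67 + 4 = 71 (B4). On the C3 string (open MIDI 48), that pitch is 71 − 48 = fret 23.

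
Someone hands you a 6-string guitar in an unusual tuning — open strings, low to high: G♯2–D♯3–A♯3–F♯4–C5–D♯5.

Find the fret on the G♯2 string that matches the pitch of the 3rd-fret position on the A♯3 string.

A♯3 at fret 3 is A♯3 + 3 semitones = C♯4.
The open G♯2 string is 14 semitones below the open A♯3, so the same pitch on the G♯2 string lies at fret 3 + 14 = 17.

17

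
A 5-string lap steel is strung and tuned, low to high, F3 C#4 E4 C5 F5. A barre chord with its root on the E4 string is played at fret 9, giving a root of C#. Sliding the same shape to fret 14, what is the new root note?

F#

Moving from fret 9 to fret 14 shifts the root by 5 semitones.
C# up 5 semitones is F#.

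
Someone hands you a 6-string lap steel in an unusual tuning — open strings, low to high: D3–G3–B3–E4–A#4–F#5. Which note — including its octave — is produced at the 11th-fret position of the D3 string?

Each fret is one semitone, so D3 + 11 = C#4.
(Equivalently spelled Db4.)

C#4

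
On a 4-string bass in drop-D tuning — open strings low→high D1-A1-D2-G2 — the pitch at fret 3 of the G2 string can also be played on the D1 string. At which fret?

G2 at fret 3 is G2 + 3 semitones = A#2.
The open D1 string is 17 semitones below the open G2, so the same pitch on the D1 string lies at fret 3 + 17 = 20.

20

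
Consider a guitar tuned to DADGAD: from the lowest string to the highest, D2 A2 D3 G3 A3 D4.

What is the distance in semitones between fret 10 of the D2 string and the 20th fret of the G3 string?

27 semitones

D2 at fret 10 → C3 (MIDI 48); G3 at fret 20 → D#5 (MIDI 75).
48 − 75 = -27, so the two pitches are 27 semitones apart, with D#5 the higher.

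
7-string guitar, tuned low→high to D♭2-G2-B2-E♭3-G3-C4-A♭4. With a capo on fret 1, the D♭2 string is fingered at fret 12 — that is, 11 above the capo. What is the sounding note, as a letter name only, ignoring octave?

The capo raises the open D♭2 by 1 semitone to D2; fretting 11 more gives D♭2 + 1 + 11 = D♭2 + 12 semitones, landing on D♭.

D♭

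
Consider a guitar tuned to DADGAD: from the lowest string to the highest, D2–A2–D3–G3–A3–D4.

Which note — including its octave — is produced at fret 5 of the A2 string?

Each fret is one semitone, so A2 + 5 = D3.

D3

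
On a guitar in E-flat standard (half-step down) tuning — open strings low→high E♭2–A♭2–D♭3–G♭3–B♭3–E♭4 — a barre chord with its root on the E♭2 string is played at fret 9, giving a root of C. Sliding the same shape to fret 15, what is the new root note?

Moving from fret 9 to fret 15 shifts the root by 6 semitones.
C up 6 semitones is G♭.

G♭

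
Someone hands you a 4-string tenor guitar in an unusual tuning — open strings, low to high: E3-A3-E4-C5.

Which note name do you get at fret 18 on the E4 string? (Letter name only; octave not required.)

E4 is MIDI 64. Adding 18 gives 82; 82 mod 12 = 10, i.e. A♯.
(Equivalently spelled B♭.)

A♯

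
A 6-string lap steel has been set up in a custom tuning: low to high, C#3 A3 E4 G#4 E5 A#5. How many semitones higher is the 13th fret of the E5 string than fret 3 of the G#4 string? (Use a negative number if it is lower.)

E5 at fret 13 → F6 (MIDI 89); G#4 at fret 3 → B4 (MIDI 71).
89 − 71 = 18, so the two pitches are 18 semitones apart.

18 semitones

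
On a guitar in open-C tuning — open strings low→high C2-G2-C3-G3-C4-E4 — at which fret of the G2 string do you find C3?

5

C3 is 5 semitones above the open G2 (G–G#–A–A#–B–C), so it sits at fret 5.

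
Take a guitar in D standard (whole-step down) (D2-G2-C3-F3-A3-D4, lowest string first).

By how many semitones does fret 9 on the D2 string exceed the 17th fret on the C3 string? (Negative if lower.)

D2 at fret 9 → B2 (MIDI 47); C3 at fret 17 → F4 (MIDI 65).
47 − 65 = -18, so the two pitches are 18 semitones apart.

-18 semitones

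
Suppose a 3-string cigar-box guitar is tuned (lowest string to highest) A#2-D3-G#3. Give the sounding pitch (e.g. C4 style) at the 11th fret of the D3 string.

C#4

The open D3 string plus 11 semitones: D–D#–E–F–…–B–C–C#.
The walk passes from B into C once, so the octave number goes from 3 to 4.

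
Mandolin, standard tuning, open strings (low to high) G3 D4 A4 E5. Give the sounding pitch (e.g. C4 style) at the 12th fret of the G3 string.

G3 is MIDI 55. Adding 12 gives 67, which is G4.

G4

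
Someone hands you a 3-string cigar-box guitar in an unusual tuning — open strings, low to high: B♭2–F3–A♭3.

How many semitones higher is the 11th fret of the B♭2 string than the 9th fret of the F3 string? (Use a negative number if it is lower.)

-5 semitones

B♭2 at fret 11 → A3 (MIDI 57); F3 at fret 9 → D4 (MIDI 62).
57 − 62 = -5, so the two pitches are 5 semitones apart.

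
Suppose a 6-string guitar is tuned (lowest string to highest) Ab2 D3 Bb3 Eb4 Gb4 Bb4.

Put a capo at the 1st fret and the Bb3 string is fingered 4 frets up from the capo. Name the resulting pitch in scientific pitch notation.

The capo raises the open Bb3 by 1 semitone to B3; fretting 4 more gives Bb3 + 1 + 4 = Bb3 + 5 semitones = Eb4.

Eb4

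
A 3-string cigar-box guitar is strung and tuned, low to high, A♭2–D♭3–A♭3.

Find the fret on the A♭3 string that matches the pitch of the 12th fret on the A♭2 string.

A♭2 at fret 12 is A♭2 + 12 semitones = A♭3.
The open A♭3 string is 12 semitones above the open A♭2, so the same pitch on the A♭3 string lies at fret 12 − 12 = 0.

0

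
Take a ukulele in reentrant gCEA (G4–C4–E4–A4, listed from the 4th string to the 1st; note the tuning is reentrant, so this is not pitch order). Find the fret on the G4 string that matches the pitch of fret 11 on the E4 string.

Fret 11 on E4 is MIDI 64 + 11 = 75 (D#5). On the G4 string (open MIDI 67), that pitch is 75 − 67 = fret 8.

8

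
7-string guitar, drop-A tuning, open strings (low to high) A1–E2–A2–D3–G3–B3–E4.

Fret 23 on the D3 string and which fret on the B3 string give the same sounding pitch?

14

D3 at fret 23 is D3 + 23 semitones = C#5.
The open B3 string is 9 semitones above the open D3, so the same pitch on the B3 string lies at fret 23 − 9 = 14.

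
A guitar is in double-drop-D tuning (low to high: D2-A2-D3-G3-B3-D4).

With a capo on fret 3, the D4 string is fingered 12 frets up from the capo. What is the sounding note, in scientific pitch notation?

F5

The capo raises the open D4 by 3 semitones to F4; fretting 12 more gives D4 + 3 + 12 = D4 + 15 semitones = F5.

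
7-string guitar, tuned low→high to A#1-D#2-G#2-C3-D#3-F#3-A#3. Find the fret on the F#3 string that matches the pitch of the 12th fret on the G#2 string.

2

Fret 12 on G#2 is MIDI 44 + 12 = 56 (G#3). On the F#3 string (open MIDI 54), that pitch is 56 − 54 = fret 2.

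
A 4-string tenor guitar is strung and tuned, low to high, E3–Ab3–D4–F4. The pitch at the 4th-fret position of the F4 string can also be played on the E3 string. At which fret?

17

F4 at fret 4 is F4 + 4 semitones = A4.
The open E3 string is 13 semitones below the open F4, so the same pitch on the E3 string lies at fret 4 + 13 = 17.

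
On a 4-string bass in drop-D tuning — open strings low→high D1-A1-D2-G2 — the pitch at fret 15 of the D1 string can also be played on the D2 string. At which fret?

D1 at fret 15 is D1 + 15 semitones = F2.
The open D2 string is 12 semitones above the open D1, so the same pitch on the D2 string lies at fret 15 − 12 = 3.

3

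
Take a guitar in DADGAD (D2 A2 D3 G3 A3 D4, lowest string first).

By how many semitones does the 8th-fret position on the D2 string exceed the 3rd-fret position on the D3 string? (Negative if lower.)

-7 semitones

D2 at fret 8 → A#2 (MIDI 46); D3 at fret 3 → F3 (MIDI 53).
46 − 53 = -7, so the two pitches are 7 semitones apart.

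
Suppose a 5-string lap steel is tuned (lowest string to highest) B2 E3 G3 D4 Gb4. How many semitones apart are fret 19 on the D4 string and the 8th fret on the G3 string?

18 semitones

D4 at fret 19 → A5 (MIDI 81); G3 at fret 8 → Eb4 (MIDI 63).
81 − 63 = 18, so the two pitches are 18 semitones apart, with A5 the higher.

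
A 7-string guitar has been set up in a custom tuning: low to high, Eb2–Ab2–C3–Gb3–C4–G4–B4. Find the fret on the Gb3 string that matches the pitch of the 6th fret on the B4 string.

Fret 6 on B4 is MIDI 71 + 6 = 77 (F5). On the Gb3 string (open MIDI 54), that pitch is 77 − 54 = fret 23.

23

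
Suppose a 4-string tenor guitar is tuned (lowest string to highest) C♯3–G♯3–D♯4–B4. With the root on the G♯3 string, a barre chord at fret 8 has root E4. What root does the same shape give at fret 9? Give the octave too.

F4

Moving from fret 8 to fret 9 shifts the root by 1 semitone.
E4 up 1 semitone is F4.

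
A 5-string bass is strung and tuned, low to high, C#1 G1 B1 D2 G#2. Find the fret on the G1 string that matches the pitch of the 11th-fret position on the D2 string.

18

D2 at fret 11 is D2 + 11 semitones = C#3.
The open G1 string is 7 semitones below the open D2, so the same pitch on the G1 string lies at fret 11 + 7 = 18.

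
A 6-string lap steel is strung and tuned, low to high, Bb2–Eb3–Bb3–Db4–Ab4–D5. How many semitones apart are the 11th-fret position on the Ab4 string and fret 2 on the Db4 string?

Ab4 at fret 11 → G5 (MIDI 79); Db4 at fret 2 → Eb4 (MIDI 63).
79 − 63 = 16, so the two pitches are 16 semitones apart, with G5 the higher.

16 semitones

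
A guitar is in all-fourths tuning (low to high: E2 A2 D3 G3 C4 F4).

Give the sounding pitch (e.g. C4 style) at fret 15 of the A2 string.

The open A2 string plus 15 semitones: A–A#–B–C–…–A#–B–C.
The walk passes from B into C 2 times, so the octave number goes from 2 to 4.

C4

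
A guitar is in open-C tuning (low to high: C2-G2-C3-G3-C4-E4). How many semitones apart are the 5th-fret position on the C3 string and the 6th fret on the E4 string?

17 semitones

C3 at fret 5 → F3 (MIDI 53); E4 at fret 6 → A#4 (MIDI 70).
53 − 70 = -17, so the two pitches are 17 semitones apart, with A#4 the higher.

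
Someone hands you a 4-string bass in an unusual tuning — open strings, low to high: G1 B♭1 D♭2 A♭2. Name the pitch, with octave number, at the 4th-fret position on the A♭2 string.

The open A♭2 string plus 4 semitones: Ab–A–Bb–B–C.
The walk passes from B into C once, so the octave number goes from 2 to 3.

C3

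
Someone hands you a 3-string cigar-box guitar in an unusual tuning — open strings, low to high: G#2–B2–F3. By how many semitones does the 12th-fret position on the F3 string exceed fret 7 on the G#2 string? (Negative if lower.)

14 semitones

F3 at fret 12 → F4 (MIDI 65); G#2 at fret 7 → D#3 (MIDI 51).
65 − 51 = 14, so the two pitches are 14 semitones apart.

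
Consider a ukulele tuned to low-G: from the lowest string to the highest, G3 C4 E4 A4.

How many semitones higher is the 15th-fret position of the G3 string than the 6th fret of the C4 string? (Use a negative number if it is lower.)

4 semitones

G3 at fret 15 → A#4 (MIDI 70); C4 at fret 6 → F#4 (MIDI 66).
70 − 66 = 4, so the two pitches are 4 semitones apart.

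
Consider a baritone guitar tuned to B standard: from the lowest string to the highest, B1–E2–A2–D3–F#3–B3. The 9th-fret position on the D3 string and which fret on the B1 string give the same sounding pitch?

24

Fret 9 on D3 is MIDI 50 + 9 = 59 (B3). On the B1 string (open MIDI 35), that pitch is 59 − 35 = fret 24.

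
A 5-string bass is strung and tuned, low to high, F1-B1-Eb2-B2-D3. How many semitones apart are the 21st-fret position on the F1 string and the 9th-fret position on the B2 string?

6 semitones

F1 at fret 21 → D3 (MIDI 50); B2 at fret 9 → Ab3 (MIDI 56).
50 − 56 = -6, so the two pitches are 6 semitones apart, with Ab3 the higher.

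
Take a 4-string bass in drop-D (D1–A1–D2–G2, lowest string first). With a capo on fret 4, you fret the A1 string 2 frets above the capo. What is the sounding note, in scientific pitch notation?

The capo raises the open A1 by 4 semitones to C♯2; fretting 2 more gives A1 + 4 + 2 = A1 + 6 semitones = D♯2.

D♯2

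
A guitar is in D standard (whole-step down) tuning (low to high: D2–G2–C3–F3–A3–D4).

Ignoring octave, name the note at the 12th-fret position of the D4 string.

D

D4 is MIDI 62. Adding 12 gives 74; 74 mod 12 = 2, i.e. D.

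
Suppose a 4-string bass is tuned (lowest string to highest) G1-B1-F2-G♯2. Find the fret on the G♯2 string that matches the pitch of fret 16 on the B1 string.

7

Fret 16 on B1 is MIDI 35 + 16 = 51 (D♯3). On the G♯2 string (open MIDI 44), that pitch is 51 − 44 = fret 7.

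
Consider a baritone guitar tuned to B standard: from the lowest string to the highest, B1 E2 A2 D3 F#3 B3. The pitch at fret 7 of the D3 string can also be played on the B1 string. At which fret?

22

D3 at fret 7 is D3 + 7 semitones = A3.
The open B1 string is 15 semitones below the open D3, so the same pitch on the B1 string lies at fret 7 + 15 = 22.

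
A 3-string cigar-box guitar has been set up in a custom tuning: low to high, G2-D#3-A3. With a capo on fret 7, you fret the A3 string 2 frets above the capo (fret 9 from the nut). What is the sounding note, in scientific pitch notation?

The capo raises the open A3 by 7 semitones to E4; fretting 2 more gives A3 + 7 + 2 = A3 + 9 semitones = F#4.

F#4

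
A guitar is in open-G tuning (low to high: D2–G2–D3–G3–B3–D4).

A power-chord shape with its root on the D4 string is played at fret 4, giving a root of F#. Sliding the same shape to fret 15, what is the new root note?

Moving from fret 4 to fret 15 shifts the root by 11 semitones.
F# up 11 semitones is F.

F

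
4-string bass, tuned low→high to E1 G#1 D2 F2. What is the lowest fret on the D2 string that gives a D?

0

From D2, count semitones up the chromatic scale until reaching D: D — 0 steps.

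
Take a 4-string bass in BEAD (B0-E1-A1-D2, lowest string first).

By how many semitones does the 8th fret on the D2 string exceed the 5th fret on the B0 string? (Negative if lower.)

18 semitones

D2 at fret 8 → A#2 (MIDI 46); B0 at fret 5 → E1 (MIDI 28).
46 − 28 = 18, so the two pitches are 18 semitones apart.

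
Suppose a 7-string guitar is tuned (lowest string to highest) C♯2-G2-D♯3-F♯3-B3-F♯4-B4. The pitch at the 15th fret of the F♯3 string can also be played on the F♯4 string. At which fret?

3

F♯3 at fret 15 is F♯3 + 15 semitones = A4.
The open F♯4 string is 12 semitones above the open F♯3, so the same pitch on the F♯4 string lies at fret 15 − 12 = 3.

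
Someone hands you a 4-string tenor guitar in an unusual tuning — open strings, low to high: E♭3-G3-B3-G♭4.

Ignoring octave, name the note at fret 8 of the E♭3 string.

B

E♭3 is MIDI 51. Adding 8 gives 59; 59 mod 12 = 11, i.e. B.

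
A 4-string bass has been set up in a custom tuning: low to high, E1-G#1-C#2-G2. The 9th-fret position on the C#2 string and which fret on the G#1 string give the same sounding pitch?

14

C#2 at fret 9 is C#2 + 9 semitones = A#2.
The open G#1 string is 5 semitones below the open C#2, so the same pitch on the G#1 string lies at fret 9 + 5 = 14.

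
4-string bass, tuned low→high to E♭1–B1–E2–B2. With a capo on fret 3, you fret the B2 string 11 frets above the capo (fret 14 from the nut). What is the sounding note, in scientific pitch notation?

D♭4

The capo raises the open B2 by 3 semitones to D3; fretting 11 more gives B2 + 3 + 11 = B2 + 14 semitones = D♭4.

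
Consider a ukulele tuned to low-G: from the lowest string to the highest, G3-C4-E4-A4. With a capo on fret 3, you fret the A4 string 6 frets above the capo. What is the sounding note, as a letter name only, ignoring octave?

F♯

The capo raises the open A4 by 3 semitones to C5; fretting 6 more gives A4 + 3 + 6 = A4 + 9 semitones, landing on F♯.
(Also written G♭.)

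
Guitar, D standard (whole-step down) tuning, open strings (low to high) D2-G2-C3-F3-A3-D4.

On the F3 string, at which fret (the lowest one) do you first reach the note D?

From F3, count semitones up the chromatic scale until reaching D: F–F#–G–G#–A–A#–B–C–C#–D — 9 steps.

9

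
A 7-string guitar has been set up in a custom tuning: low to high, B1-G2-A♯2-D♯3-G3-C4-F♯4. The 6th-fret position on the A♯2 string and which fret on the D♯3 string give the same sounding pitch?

1

Fret 6 on A♯2 is MIDI 46 + 6 = 52 (E3). On the D♯3 string (open MIDI 51), that pitch is 52 − 51 = fret 1.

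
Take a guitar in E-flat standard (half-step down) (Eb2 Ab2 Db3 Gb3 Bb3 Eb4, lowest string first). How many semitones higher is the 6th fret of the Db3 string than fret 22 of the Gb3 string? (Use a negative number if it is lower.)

-21 semitones

Db3 at fret 6 → G3 (MIDI 55); Gb3 at fret 22 → E5 (MIDI 76).
55 − 76 = -21, so the two pitches are 21 semitones apart.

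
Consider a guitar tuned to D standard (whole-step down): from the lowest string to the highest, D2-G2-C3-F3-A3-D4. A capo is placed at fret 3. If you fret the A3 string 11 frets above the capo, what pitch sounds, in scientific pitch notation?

The capo raises the open A3 by 3 semitones to C4; fretting 11 more gives A3 + 3 + 11 = A3 + 14 semitones = B4.

B4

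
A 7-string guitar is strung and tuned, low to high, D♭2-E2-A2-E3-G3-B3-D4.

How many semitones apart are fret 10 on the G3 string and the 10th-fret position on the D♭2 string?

G3 at fret 10 → F4 (MIDI 65); D♭2 at fret 10 → B2 (MIDI 47).
65 − 47 = 18, so the two pitches are 18 semitones apart, with F4 the higher.

18 semitones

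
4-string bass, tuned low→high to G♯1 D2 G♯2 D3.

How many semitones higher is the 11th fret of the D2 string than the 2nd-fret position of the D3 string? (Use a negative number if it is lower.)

-3 semitones

D2 at fret 11 → C♯3 (MIDI 49); D3 at fret 2 → E3 (MIDI 52).
49 − 52 = -3, so the two pitches are 3 semitones apart.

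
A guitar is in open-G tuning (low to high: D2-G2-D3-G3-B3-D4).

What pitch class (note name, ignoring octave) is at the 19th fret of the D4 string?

Each fret is one semitone, so D4 + 19 = A.

A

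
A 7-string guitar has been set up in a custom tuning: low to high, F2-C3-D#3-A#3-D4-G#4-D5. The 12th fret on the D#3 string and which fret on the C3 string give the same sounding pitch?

15

Fret 12 on D#3 is MIDI 51 + 12 = 63 (D#4). On the C3 string (open MIDI 48), that pitch is 63 − 48 = fret 15.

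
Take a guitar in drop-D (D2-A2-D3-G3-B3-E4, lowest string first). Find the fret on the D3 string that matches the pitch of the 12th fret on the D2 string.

D2 at fret 12 is D2 + 12 semitones = D3.
The open D3 string is 12 semitones above the open D2, so the same pitch on the D3 string lies at fret 12 − 12 = 0.

0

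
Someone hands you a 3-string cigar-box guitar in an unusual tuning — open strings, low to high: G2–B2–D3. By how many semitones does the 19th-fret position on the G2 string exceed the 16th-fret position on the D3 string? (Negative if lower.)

-4 semitones

G2 at fret 19 → D4 (MIDI 62); D3 at fret 16 → G♭4 (MIDI 66).
62 − 66 = -4, so the two pitches are 4 semitones apart.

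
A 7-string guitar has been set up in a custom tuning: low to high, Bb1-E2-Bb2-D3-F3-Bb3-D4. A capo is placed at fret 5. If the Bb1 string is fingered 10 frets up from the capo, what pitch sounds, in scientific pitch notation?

The capo raises the open Bb1 by 5 semitones to Eb2; fretting 10 more gives Bb1 + 5 + 10 = Bb1 + 15 semitones = Db3.

Db3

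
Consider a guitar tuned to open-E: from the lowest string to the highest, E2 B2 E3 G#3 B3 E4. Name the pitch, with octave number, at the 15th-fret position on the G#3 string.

G#3 is MIDI 56. Adding 15 gives 71, which is B4.

B4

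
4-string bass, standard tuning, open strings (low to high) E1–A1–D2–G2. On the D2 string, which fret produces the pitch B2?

B2 is 9 semitones above the open D2 (D–D#–E–F–F#–G–G#–A–A#–B), so it sits at fret 9.

9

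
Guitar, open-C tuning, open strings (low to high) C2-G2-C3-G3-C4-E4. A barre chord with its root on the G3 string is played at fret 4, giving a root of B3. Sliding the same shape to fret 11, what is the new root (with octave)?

F♯4

Moving from fret 4 to fret 11 shifts the root by 7 semitones.
B3 up 7 semitones is F♯4.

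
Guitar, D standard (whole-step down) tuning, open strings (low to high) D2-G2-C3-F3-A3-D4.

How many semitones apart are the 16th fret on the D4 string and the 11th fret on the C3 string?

D4 at fret 16 → F#5 (MIDI 78); C3 at fret 11 → B3 (MIDI 59).
78 − 59 = 19, so the two pitches are 19 semitones apart, with F#5 the higher.

19 semitones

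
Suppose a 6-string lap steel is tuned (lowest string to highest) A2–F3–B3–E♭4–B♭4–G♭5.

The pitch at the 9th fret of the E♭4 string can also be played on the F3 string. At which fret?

Fret 9 on E♭4 is MIDI 63 + 9 = 72 (C5). On the F3 string (open MIDI 53), that pitch is 72 − 53 = fret 19.

19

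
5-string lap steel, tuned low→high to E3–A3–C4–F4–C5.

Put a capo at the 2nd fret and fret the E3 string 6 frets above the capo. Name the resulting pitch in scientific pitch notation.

C4

The capo raises the open E3 by 2 semitones to F#3; fretting 6 more gives E3 + 2 + 6 = E3 + 8 semitones = C4.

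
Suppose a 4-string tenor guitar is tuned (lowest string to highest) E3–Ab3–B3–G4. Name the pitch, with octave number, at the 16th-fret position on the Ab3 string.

C5

Each fret is one semitone, so Ab3 + 16 = C5.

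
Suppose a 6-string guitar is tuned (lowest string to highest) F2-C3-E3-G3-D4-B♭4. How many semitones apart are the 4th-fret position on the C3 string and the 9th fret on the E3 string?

C3 at fret 4 → E3 (MIDI 52); E3 at fret 9 → D♭4 (MIDI 61).
52 − 61 = -9, so the two pitches are 9 semitones apart, with D♭4 the higher.

9 semitones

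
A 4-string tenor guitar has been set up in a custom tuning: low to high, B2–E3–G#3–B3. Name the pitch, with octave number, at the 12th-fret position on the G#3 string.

Each fret is one semitone, so G#3 + 12 = G#4.

G#4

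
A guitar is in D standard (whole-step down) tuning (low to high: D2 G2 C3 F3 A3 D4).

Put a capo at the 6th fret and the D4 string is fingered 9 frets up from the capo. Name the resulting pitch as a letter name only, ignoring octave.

The capo raises the open D4 by 6 semitones to G#4; fretting 9 more gives D4 + 6 + 9 = D4 + 15 semitones, landing on F.

F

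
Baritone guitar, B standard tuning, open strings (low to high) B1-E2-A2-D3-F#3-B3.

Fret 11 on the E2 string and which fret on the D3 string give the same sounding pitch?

Fret 11 on E2 is MIDI 40 + 11 = 51 (D#3). On the D3 string (open MIDI 50), that pitch is 51 − 50 = fret 1.

1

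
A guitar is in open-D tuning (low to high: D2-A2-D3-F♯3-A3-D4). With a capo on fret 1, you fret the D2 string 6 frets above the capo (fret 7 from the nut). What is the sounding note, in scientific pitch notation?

A2

The capo raises the open D2 by 1 semitone to D♯2; fretting 6 more gives D2 + 1 + 6 = D2 + 7 semitones = A2.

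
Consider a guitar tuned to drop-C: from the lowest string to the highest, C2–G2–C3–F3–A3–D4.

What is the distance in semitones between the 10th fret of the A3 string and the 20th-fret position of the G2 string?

A3 at fret 10 → G4 (MIDI 67); G2 at fret 20 → D#4 (MIDI 63).
67 − 63 = 4, so the two pitches are 4 semitones apart, with G4 the higher.

4 semitones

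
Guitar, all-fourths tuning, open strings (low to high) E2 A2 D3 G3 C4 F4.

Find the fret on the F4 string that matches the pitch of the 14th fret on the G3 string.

4

G3 at fret 14 is G3 + 14 semitones = A4.
The open F4 string is 10 semitones above the open G3, so the same pitch on the F4 string lies at fret 14 − 10 = 4.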